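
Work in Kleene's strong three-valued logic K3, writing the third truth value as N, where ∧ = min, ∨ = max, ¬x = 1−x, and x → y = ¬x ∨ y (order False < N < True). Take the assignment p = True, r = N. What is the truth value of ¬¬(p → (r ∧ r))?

N

r ∧ r = N ∧ N = N
p → (r ∧ r) = True → N = N  [¬True ∨ N]
¬(p → (r ∧ r)) = ¬N = N
¬¬(p → (r ∧ r)) = ¬N = N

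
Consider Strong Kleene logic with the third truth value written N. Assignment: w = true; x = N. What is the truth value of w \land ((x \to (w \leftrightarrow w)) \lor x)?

w \leftrightarrow w = true \leftrightarrow true = true
x \to (w \leftrightarrow w) = N \to true = true  [\lnot N \lor true]
(x \to (w \leftrightarrow w)) \lor x = true \lor N = true
w \land ((x \to (w \leftrightarrow w)) \lor x) = true \land true = true

true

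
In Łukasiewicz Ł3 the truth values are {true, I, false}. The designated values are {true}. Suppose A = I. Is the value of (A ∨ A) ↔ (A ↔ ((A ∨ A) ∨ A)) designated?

No

A ∨ A = I ∨ I = I
A ∨ A = I ∨ I = I
(A ∨ A) ∨ A = I ∨ I = I
A ↔ ((A ∨ A) ∨ A) = I ↔ I = true  [1 − |½−½|]
(A ∨ A) ↔ (A ↔ ((A ∨ A) ∨ A)) = I ↔ true = I
I ∉ {true}.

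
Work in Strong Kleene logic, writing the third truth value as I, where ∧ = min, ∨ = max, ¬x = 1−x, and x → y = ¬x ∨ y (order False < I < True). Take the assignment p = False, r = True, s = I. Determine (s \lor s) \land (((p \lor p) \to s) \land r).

s \lor s = I \lor I = I
p \lor p = False \lor False = False
(p \lor p) \to s = False \to I = True
((p \lor p) \to s) \land r = True \land True = True
(s \lor s) \land (((p \lor p) \to s) \land r) = I \land True = I

I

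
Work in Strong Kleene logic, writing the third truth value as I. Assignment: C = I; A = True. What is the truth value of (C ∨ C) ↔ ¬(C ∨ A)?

C ∨ C = I ∨ I = I
C ∨ A = I ∨ True = True
¬(C ∨ A) = ¬True = False
(C ∨ C) ↔ ¬(C ∨ A) = I ↔ False = I

I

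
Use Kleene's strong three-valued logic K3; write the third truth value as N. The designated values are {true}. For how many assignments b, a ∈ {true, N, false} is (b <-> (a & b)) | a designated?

Of the 9 assignments, 5 give a value in {true}.

5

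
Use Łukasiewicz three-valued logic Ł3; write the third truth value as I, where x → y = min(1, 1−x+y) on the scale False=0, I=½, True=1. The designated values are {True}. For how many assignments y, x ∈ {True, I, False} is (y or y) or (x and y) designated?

Designated under: (y=True, x=True); (y=True, x=I); (y=True, x=False).

3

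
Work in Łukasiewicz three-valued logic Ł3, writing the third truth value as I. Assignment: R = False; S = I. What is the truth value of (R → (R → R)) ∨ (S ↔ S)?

R → R = False → False = True
R → (R → R) = False → True = True
S ↔ S = I ↔ I = True
(R → (R → R)) ∨ (S ↔ S) = True ∨ True = True

True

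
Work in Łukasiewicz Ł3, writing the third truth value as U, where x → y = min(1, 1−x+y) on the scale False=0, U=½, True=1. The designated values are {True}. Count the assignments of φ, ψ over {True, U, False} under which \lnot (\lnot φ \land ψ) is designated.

Of the 9 assignments, 5 give a value in {True}.

5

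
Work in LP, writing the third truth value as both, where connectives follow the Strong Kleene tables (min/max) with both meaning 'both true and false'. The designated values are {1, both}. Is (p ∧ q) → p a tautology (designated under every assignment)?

Every assignment of p, q over {1, both, 0} gives a value in {1, both}.
In particular, with p=both, q=both: (p ∧ q) → p = both.

Yes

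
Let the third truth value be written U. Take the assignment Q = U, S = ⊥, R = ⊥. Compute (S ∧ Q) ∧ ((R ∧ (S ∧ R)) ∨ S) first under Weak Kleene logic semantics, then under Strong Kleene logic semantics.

U; ⊥

In Weak Kleene logic: S ∧ Q = ⊥ ∧ U = U
S ∧ R = ⊥ ∧ ⊥ = ⊥
R ∧ (S ∧ R) = ⊥ ∧ ⊥ = ⊥
(R ∧ (S ∧ R)) ∨ S = ⊥ ∨ ⊥ = ⊥
(S ∧ Q) ∧ ((R ∧ (S ∧ R)) ∨ S) = U ∧ ⊥ = U
In Strong Kleene logic: S ∧ Q = ⊥ ∧ U = ⊥
S ∧ R = ⊥ ∧ ⊥ = ⊥
R ∧ (S ∧ R) = ⊥ ∧ ⊥ = ⊥
(R ∧ (S ∧ R)) ∨ S = ⊥ ∨ ⊥ = ⊥
(S ∧ Q) ∧ ((R ∧ (S ∧ R)) ∨ S) = ⊥ ∧ ⊥ = ⊥
They differ because Weak Kleene logic and Strong Kleene logic treat U differently under the binary connectives.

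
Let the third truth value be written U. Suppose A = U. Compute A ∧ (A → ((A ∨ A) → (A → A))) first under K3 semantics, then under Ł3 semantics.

In K3: A ∨ A = U ∨ U = U
A → A = U → U = U
(A ∨ A) → (A → A) = U → U = U
A → ((A ∨ A) → (A → A)) = U → U = U
A ∧ (A → ((A ∨ A) → (A → A))) = U ∧ U = U
In Ł3: A ∨ A = U ∨ U = U
A → A = U → U = ⊤
(A ∨ A) → (A → A) = U → ⊤ = ⊤
A → ((A ∨ A) → (A → A)) = U → ⊤ = ⊤
A ∧ (A → ((A ∨ A) → (A → A))) = U ∧ ⊤ = U

U; U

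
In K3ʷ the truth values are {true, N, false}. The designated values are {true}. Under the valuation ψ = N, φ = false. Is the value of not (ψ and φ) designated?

No

ψ and φ = N and false = N
not (ψ and φ) = not N = N
N ∉ {true}.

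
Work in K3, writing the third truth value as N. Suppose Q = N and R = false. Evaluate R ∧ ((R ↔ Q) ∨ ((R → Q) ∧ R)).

false

R ↔ Q = false ↔ N = N
R → Q = false → N = true  [¬false ∨ N]
(R → Q) ∧ R = true ∧ false = false
(R ↔ Q) ∨ ((R → Q) ∧ R) = N ∨ false = N
R ∧ ((R ↔ Q) ∨ ((R → Q) ∧ R)) = false ∧ N = false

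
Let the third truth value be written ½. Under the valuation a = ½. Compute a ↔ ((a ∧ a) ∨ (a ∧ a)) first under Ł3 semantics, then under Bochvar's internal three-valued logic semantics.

true; ½

In Ł3: a ∧ a = ½ ∧ ½ = ½
a ∧ a = ½ ∧ ½ = ½
(a ∧ a) ∨ (a ∧ a) = ½ ∨ ½ = ½
a ↔ ((a ∧ a) ∨ (a ∧ a)) = ½ ↔ ½ = true
In Bochvar's internal three-valued logic: a ∧ a = ½ ∧ ½ = ½
a ∧ a = ½ ∧ ½ = ½
(a ∧ a) ∨ (a ∧ a) = ½ ∨ ½ = ½
a ↔ ((a ∧ a) ∨ (a ∧ a)) = ½ ↔ ½ = ½
They differ because Ł3 and Bochvar's internal three-valued logic treat ½ differently under the binary connectives.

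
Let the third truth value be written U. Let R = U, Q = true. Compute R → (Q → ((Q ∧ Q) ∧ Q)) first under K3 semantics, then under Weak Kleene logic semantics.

true; U

In K3: Q ∧ Q = true ∧ true = true
(Q ∧ Q) ∧ Q = true ∧ true = true
Q → ((Q ∧ Q) ∧ Q) = true → true = true
R → (Q → ((Q ∧ Q) ∧ Q)) = U → true = true  [¬U ∨ true]
In Weak Kleene logic: Q ∧ Q = true ∧ true = true
(Q ∧ Q) ∧ Q = true ∧ true = true
Q → ((Q ∧ Q) ∧ Q) = true → true = true
R → (Q → ((Q ∧ Q) ∧ Q)) = U → true = U
They differ because K3 and Weak Kleene logic treat U differently under the binary connectives.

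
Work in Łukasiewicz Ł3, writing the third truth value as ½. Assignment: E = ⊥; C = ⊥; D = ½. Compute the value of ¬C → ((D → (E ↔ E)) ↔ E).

¬C = ¬⊥ = ⊤
E ↔ E = ⊥ ↔ ⊥ = ⊤
D → (E ↔ E) = ½ → ⊤ = ⊤  [min(1, 1−½+1)]
(D → (E ↔ E)) ↔ E = ⊤ ↔ ⊥ = ⊥
¬C → ((D → (E ↔ E)) ↔ E) = ⊤ → ⊥ = ⊥

⊥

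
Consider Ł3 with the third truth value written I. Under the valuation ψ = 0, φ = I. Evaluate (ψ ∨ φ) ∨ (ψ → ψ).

1

ψ ∨ φ = 0 ∨ I = I
ψ → ψ = 0 → 0 = 1
(ψ ∨ φ) ∨ (ψ → ψ) = I ∨ 1 = 1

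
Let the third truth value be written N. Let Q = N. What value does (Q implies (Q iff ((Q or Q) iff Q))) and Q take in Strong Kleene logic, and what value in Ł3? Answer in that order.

In Strong Kleene logic: Q or Q = N or N = N
(Q or Q) iff Q = N iff N = N
Q iff ((Q or Q) iff Q) = N iff N = N
Q implies (Q iff ((Q or Q) iff Q)) = N implies N = N  [not N or N]
(Q implies (Q iff ((Q or Q) iff Q))) and Q = N and N = N
In Ł3: Q or Q = N or N = N
(Q or Q) iff Q = N iff N = True  [1 − |½−½|]
Q iff ((Q or Q) iff Q) = N iff True = N
Q implies (Q iff ((Q or Q) iff Q)) = N implies N = True
(Q implies (Q iff ((Q or Q) iff Q))) and Q = True and N = N

N; N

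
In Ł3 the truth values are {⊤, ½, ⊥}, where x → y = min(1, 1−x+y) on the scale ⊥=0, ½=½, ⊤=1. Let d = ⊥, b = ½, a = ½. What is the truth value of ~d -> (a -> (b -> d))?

~d = ~⊥ = ⊤
b -> d = ½ -> ⊥ = ½  [min(1, 1−½+0)]
a -> (b -> d) = ½ -> ½ = ⊤
~d -> (a -> (b -> d)) = ⊤ -> ⊤ = ⊤

⊤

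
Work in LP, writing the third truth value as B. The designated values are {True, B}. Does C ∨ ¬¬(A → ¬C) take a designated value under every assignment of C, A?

Yes

Every assignment of C, A over {True, B, False} gives a value in {True, B}.
In particular, with C=B, A=B: C ∨ ¬¬(A → ¬C) = B.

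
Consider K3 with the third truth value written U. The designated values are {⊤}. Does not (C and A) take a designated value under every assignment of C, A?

No

Countermodel: C=⊤, A=⊤ gives ⊥, which is not designated.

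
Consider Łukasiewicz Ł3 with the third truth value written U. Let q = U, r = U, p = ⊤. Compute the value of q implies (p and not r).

not r = not U = U
p and not r = ⊤ and U = U
q implies (p and not r) = U implies U = ⊤

⊤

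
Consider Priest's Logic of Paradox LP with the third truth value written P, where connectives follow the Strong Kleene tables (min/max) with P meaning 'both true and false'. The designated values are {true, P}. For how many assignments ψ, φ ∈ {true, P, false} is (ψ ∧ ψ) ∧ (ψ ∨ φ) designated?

Of the 9 assignments, 6 give a value in {true, P}.

6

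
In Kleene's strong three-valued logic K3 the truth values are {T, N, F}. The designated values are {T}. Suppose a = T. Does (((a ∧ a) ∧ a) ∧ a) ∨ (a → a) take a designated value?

Yes

a ∧ a = T ∧ T = T
(a ∧ a) ∧ a = T ∧ T = T
((a ∧ a) ∧ a) ∧ a = T ∧ T = T
a → a = T → T = T
(((a ∧ a) ∧ a) ∧ a) ∨ (a → a) = T ∨ T = T
T ∈ {T}.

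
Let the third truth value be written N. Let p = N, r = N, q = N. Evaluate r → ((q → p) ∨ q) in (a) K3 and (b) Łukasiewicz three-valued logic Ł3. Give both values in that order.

N; 1

In K3: q → p = N → N = N  [¬N ∨ N]
(q → p) ∨ q = N ∨ N = N
r → ((q → p) ∨ q) = N → N = N
In Łukasiewicz three-valued logic Ł3: q → p = N → N = 1  [min(1, 1−½+½)]
(q → p) ∨ q = 1 ∨ N = 1
r → ((q → p) ∨ q) = N → 1 = 1
They differ because K3 and Łukasiewicz three-valued logic Ł3 treat N differently under implication.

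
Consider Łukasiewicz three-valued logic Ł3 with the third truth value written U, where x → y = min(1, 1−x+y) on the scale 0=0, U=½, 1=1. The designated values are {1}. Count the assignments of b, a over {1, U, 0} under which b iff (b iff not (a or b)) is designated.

Designated under: (b=U, a=1); (b=0, a=0).

2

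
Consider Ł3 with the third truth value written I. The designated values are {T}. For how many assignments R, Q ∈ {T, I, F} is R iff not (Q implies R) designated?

2

Designated under: (R=I, Q=T); (R=F, Q=F).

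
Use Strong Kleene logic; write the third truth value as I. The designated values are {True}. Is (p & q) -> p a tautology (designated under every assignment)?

No

Countermodel: p=I, q=True gives I, which is not designated.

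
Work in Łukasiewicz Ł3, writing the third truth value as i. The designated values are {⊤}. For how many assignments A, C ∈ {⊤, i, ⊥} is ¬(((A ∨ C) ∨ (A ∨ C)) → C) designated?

Designated under: (A=⊤, C=⊥).

1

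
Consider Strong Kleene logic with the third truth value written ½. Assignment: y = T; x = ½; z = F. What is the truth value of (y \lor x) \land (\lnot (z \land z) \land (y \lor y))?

y \lor x = T \lor ½ = T
z \land z = F \land F = F
\lnot (z \land z) = \lnot F = T
y \lor y = T \lor T = T
\lnot (z \land z) \land (y \lor y) = T \land T = T
(y \lor x) \land (\lnot (z \land z) \land (y \lor y)) = T \land T = T

T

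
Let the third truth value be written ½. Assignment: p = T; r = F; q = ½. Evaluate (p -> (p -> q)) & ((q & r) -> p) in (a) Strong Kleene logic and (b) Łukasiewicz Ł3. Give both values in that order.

½; ½

In Strong Kleene logic: p -> q = T -> ½ = ½  [~T | ½]
p -> (p -> q) = T -> ½ = ½
q & r = ½ & F = F
(q & r) -> p = F -> T = T
(p -> (p -> q)) & ((q & r) -> p) = ½ & T = ½
In Łukasiewicz Ł3: p -> q = T -> ½ = ½  [min(1, 1−1+½)]
p -> (p -> q) = T -> ½ = ½
q & r = ½ & F = F
(q & r) -> p = F -> T = T
(p -> (p -> q)) & ((q & r) -> p) = ½ & T = ½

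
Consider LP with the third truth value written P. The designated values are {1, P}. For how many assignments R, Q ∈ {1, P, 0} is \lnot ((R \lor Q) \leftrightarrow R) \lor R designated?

8

Of the 9 assignments, 8 give a value in {1, P}.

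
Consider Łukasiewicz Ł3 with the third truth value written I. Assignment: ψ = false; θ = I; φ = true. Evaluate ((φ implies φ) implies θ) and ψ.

false

φ implies φ = true implies true = true
(φ implies φ) implies θ = true implies I = I  [min(1, 1−1+½)]
((φ implies φ) implies θ) and ψ = I and false = false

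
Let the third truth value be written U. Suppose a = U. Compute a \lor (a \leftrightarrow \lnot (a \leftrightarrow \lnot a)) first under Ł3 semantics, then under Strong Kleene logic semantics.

In Ł3: \lnot a = \lnot U = U
a \leftrightarrow \lnot a = U \leftrightarrow U = T  [1 − |½−½|]
\lnot (a \leftrightarrow \lnot a) = \lnot T = F
a \leftrightarrow \lnot (a \leftrightarrow \lnot a) = U \leftrightarrow F = U
a \lor (a \leftrightarrow \lnot (a \leftrightarrow \lnot a)) = U \lor U = U
In Strong Kleene logic: \lnot a = \lnot U = U
a \leftrightarrow \lnot a = U \leftrightarrow U = U
\lnot (a \leftrightarrow \lnot a) = \lnot U = U
a \leftrightarrow \lnot (a \leftrightarrow \lnot a) = U \leftrightarrow U = U
a \lor (a \leftrightarrow \lnot (a \leftrightarrow \lnot a)) = U \lor U = U

U; U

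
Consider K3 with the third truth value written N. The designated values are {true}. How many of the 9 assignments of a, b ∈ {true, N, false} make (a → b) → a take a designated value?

3

Designated under: (a=true, b=true); (a=true, b=N); (a=true, b=false).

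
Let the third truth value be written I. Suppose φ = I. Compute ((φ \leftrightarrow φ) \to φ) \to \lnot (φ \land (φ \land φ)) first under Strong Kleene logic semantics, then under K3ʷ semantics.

I; I

In Strong Kleene logic: φ \leftrightarrow φ = I \leftrightarrow I = I
(φ \leftrightarrow φ) \to φ = I \to I = I  [\lnot I \lor I]
φ \land φ = I \land I = I
φ \land (φ \land φ) = I \land I = I
\lnot (φ \land (φ \land φ)) = \lnot I = I
((φ \leftrightarrow φ) \to φ) \to \lnot (φ \land (φ \land φ)) = I \to I = I
In K3ʷ: φ \leftrightarrow φ = I \leftrightarrow I = I
(φ \leftrightarrow φ) \to φ = I \to I = I
φ \land φ = I \land I = I
φ \land (φ \land φ) = I \land I = I
\lnot (φ \land (φ \land φ)) = \lnot I = I
((φ \leftrightarrow φ) \to φ) \to \lnot (φ \land (φ \land φ)) = I \to I = I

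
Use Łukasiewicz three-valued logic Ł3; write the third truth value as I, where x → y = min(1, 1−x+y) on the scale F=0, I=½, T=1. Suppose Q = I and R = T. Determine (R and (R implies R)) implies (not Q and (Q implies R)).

I

R implies R = T implies T = T
R and (R implies R) = T and T = T
not Q = not I = I
Q implies R = I implies T = T  [min(1, 1−½+1)]
not Q and (Q implies R) = I and T = I
(R and (R implies R)) implies (not Q and (Q implies R)) = T implies I = I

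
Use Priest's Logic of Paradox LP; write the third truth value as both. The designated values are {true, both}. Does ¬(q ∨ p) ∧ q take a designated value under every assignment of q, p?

No

Countermodel: q=true, p=true gives false, which is not designated.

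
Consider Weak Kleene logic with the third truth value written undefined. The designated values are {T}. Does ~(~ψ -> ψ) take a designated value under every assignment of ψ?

Countermodel: ψ=T gives F, which is not designated.

No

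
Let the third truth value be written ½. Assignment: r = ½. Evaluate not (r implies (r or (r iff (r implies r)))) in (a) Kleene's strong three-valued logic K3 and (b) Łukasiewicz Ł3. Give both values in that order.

In Kleene's strong three-valued logic K3: r implies r = ½ implies ½ = ½
r iff (r implies r) = ½ iff ½ = ½
r or (r iff (r implies r)) = ½ or ½ = ½
r implies (r or (r iff (r implies r))) = ½ implies ½ = ½
not (r implies (r or (r iff (r implies r)))) = not ½ = ½
In Łukasiewicz Ł3: r implies r = ½ implies ½ = True
r iff (r implies r) = ½ iff True = ½
r or (r iff (r implies r)) = ½ or ½ = ½
r implies (r or (r iff (r implies r))) = ½ implies ½ = True
not (r implies (r or (r iff (r implies r)))) = not True = False
They differ because Kleene's strong three-valued logic K3 and Łukasiewicz Ł3 treat ½ differently under implication.

½; False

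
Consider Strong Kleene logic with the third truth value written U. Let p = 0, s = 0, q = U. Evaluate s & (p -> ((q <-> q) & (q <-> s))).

0

q <-> q = U <-> U = U
q <-> s = U <-> 0 = U
(q <-> q) & (q <-> s) = U & U = U
p -> ((q <-> q) & (q <-> s)) = 0 -> U = 1
s & (p -> ((q <-> q) & (q <-> s))) = 0 & 1 = 0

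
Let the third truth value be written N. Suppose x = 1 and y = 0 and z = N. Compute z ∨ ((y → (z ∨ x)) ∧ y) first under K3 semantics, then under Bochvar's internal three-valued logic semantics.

In K3: z ∨ x = N ∨ 1 = 1
y → (z ∨ x) = 0 → 1 = 1
(y → (z ∨ x)) ∧ y = 1 ∧ 0 = 0
z ∨ ((y → (z ∨ x)) ∧ y) = N ∨ 0 = N
In Bochvar's internal three-valued logic: z ∨ x = N ∨ 1 = N
y → (z ∨ x) = 0 → N = N  [any arg is the third value ⇒ result is the third value]
(y → (z ∨ x)) ∧ y = N ∧ 0 = N
z ∨ ((y → (z ∨ x)) ∧ y) = N ∨ N = N

N; N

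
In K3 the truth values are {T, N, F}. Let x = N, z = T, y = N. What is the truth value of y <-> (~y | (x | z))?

N

~y = ~N = N
x | z = N | T = T
~y | (x | z) = N | T = T
y <-> (~y | (x | z)) = N <-> T = N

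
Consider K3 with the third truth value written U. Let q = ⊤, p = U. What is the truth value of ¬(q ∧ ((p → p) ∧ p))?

U

p → p = U → U = U  [¬U ∨ U]
(p → p) ∧ p = U ∧ U = U
q ∧ ((p → p) ∧ p) = ⊤ ∧ U = U
¬(q ∧ ((p → p) ∧ p)) = ¬U = U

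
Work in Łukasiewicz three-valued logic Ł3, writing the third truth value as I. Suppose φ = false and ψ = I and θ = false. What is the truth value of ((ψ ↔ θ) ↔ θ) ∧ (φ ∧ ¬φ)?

ψ ↔ θ = I ↔ false = I  [1 − |½−0|]
(ψ ↔ θ) ↔ θ = I ↔ false = I
¬φ = ¬false = true
φ ∧ ¬φ = false ∧ true = false
((ψ ↔ θ) ↔ θ) ∧ (φ ∧ ¬φ) = I ∧ false = false

false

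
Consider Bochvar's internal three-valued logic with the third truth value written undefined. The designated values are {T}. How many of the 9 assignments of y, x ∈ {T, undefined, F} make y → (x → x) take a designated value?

Designated under: (y=T, x=T); (y=T, x=F); (y=F, x=T); (y=F, x=F).

4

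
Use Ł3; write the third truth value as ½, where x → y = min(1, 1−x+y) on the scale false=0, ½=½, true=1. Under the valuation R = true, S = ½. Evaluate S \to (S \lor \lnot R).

\lnot R = \lnot true = false
S \lor \lnot R = ½ \lor false = ½
S \to (S \lor \lnot R) = ½ \to ½ = true  [min(1, 1−½+½)]

true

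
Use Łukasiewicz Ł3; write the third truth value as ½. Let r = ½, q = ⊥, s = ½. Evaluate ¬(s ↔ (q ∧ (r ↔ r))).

r ↔ r = ½ ↔ ½ = ⊤  [1 − |½−½|]
q ∧ (r ↔ r) = ⊥ ∧ ⊤ = ⊥
s ↔ (q ∧ (r ↔ r)) = ½ ↔ ⊥ = ½
¬(s ↔ (q ∧ (r ↔ r))) = ¬½ = ½

½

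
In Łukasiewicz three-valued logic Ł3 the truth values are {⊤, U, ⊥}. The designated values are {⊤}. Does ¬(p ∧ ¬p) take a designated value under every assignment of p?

No

Countermodel: p=U gives U, which is not designated.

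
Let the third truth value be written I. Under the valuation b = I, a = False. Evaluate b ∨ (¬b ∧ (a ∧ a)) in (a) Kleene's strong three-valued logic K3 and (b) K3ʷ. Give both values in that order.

In Kleene's strong three-valued logic K3: ¬b = ¬I = I
a ∧ a = False ∧ False = False
¬b ∧ (a ∧ a) = I ∧ False = False
b ∨ (¬b ∧ (a ∧ a)) = I ∨ False = I
In K3ʷ: ¬b = ¬I = I
a ∧ a = False ∧ False = False
¬b ∧ (a ∧ a) = I ∧ False = I
b ∨ (¬b ∧ (a ∧ a)) = I ∨ I = I

I; I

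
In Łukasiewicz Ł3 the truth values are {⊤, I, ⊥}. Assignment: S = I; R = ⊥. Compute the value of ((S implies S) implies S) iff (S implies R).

S implies S = I implies I = ⊤  [min(1, 1−½+½)]
(S implies S) implies S = ⊤ implies I = I
S implies R = I implies ⊥ = I
((S implies S) implies S) iff (S implies R) = I iff I = ⊤

⊤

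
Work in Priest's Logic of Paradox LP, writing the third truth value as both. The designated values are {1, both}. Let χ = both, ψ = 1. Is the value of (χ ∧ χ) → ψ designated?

χ ∧ χ = both ∧ both = both
(χ ∧ χ) → ψ = both → 1 = 1  [¬both ∨ 1]
1 ∈ {1, both}.

Yes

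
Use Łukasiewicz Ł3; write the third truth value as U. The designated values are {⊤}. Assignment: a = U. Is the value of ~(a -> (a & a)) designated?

No

a & a = U & U = U
a -> (a & a) = U -> U = ⊤  [min(1, 1−½+½)]
~(a -> (a & a)) = ~⊤ = ⊥
⊥ ∉ {⊤}.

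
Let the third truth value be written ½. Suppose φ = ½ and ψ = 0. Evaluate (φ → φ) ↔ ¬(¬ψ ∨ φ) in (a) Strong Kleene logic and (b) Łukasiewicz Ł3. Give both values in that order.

In Strong Kleene logic: φ → φ = ½ → ½ = ½
¬ψ = ¬0 = 1
¬ψ ∨ φ = 1 ∨ ½ = 1
¬(¬ψ ∨ φ) = ¬1 = 0
(φ → φ) ↔ ¬(¬ψ ∨ φ) = ½ ↔ 0 = ½
In Łukasiewicz Ł3: φ → φ = ½ → ½ = 1  [min(1, 1−½+½)]
¬ψ = ¬0 = 1
¬ψ ∨ φ = 1 ∨ ½ = 1
¬(¬ψ ∨ φ) = ¬1 = 0
(φ → φ) ↔ ¬(¬ψ ∨ φ) = 1 ↔ 0 = 0
They differ because Strong Kleene logic and Łukasiewicz Ł3 treat ½ differently under implication.

½; 0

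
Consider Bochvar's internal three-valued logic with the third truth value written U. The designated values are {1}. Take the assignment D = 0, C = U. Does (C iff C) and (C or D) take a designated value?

C iff C = U iff U = U
C or D = U or 0 = U
(C iff C) and (C or D) = U and U = U
U ∉ {1}.

No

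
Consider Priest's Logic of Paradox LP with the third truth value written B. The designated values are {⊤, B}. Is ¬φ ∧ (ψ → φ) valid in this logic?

No

Countermodel: φ=⊤, ψ=⊤ gives ⊥, which is not designated.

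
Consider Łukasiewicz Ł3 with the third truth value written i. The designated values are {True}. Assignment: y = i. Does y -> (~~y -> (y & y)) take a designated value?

~y = ~i = i
~~y = ~i = i
y & y = i & i = i
~~y -> (y & y) = i -> i = True  [min(1, 1−½+½)]
y -> (~~y -> (y & y)) = i -> True = True
True ∈ {True}.

Yes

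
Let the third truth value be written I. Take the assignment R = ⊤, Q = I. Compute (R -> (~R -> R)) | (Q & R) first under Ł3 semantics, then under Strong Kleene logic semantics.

In Ł3: ~R = ~⊤ = ⊥
~R -> R = ⊥ -> ⊤ = ⊤
R -> (~R -> R) = ⊤ -> ⊤ = ⊤
Q & R = I & ⊤ = I
(R -> (~R -> R)) | (Q & R) = ⊤ | I = ⊤
In Strong Kleene logic: ~R = ~⊤ = ⊥
~R -> R = ⊥ -> ⊤ = ⊤
R -> (~R -> R) = ⊤ -> ⊤ = ⊤
Q & R = I & ⊤ = I
(R -> (~R -> R)) | (Q & R) = ⊤ | I = ⊤

⊤; ⊤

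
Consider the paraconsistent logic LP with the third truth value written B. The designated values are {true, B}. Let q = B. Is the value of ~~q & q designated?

~q = ~B = B
~~q = ~B = B
~~q & q = B & B = B
B ∈ {true, B}.

Yes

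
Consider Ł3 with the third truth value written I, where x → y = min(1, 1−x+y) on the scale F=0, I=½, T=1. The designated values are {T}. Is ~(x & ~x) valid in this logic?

No

Countermodel: x=I gives I, which is not designated.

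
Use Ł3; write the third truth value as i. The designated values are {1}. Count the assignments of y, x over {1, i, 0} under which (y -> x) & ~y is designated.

3

Designated under: (y=0, x=1); (y=0, x=i); (y=0, x=0).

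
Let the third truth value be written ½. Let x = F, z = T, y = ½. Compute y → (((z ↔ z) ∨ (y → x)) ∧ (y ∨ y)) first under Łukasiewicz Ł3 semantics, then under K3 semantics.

In Łukasiewicz Ł3: z ↔ z = T ↔ T = T
y → x = ½ → F = ½
(z ↔ z) ∨ (y → x) = T ∨ ½ = T
y ∨ y = ½ ∨ ½ = ½
((z ↔ z) ∨ (y → x)) ∧ (y ∨ y) = T ∧ ½ = ½
y → (((z ↔ z) ∨ (y → x)) ∧ (y ∨ y)) = ½ → ½ = T
In K3: z ↔ z = T ↔ T = T
y → x = ½ → F = ½
(z ↔ z) ∨ (y → x) = T ∨ ½ = T
y ∨ y = ½ ∨ ½ = ½
((z ↔ z) ∨ (y → x)) ∧ (y ∨ y) = T ∧ ½ = ½
y → (((z ↔ z) ∨ (y → x)) ∧ (y ∨ y)) = ½ → ½ = ½
They differ because Łukasiewicz Ł3 and K3 treat ½ differently under implication.

T; ½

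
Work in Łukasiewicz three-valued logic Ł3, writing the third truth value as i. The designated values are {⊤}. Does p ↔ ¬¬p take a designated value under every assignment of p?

Every assignment of p over {⊤, i, ⊥} gives a value in {⊤}.
In particular, with p=i: p ↔ ¬¬p = ⊤.

Yes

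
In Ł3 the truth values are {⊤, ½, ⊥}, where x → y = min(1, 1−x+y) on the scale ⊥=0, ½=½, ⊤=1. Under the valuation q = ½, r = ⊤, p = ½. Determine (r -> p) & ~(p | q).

r -> p = ⊤ -> ½ = ½
p | q = ½ | ½ = ½
~(p | q) = ~½ = ½
(r -> p) & ~(p | q) = ½ & ½ = ½

½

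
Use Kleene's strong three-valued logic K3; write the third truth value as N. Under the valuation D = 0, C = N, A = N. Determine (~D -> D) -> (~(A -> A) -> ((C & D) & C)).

1

~D = ~0 = 1
~D -> D = 1 -> 0 = 0
A -> A = N -> N = N
~(A -> A) = ~N = N
C & D = N & 0 = 0
(C & D) & C = 0 & N = 0
~(A -> A) -> ((C & D) & C) = N -> 0 = N
(~D -> D) -> (~(A -> A) -> ((C & D) & C)) = 0 -> N = 1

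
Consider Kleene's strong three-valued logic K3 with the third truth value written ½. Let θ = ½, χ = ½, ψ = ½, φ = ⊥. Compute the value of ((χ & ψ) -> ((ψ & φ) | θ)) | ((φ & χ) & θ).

χ & ψ = ½ & ½ = ½
ψ & φ = ½ & ⊥ = ⊥
(ψ & φ) | θ = ⊥ | ½ = ½
(χ & ψ) -> ((ψ & φ) | θ) = ½ -> ½ = ½  [~½ | ½]
φ & χ = ⊥ & ½ = ⊥
(φ & χ) & θ = ⊥ & ½ = ⊥
((χ & ψ) -> ((ψ & φ) | θ)) | ((φ & χ) & θ) = ½ | ⊥ = ½

½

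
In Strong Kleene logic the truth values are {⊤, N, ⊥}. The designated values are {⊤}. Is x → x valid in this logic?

Countermodel: x=N gives N, which is not designated.

No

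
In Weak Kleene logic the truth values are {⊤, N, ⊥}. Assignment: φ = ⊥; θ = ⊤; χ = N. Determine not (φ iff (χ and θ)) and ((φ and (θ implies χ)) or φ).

N

χ and θ = N and ⊤ = N
φ iff (χ and θ) = ⊥ iff N = N
not (φ iff (χ and θ)) = not N = N
θ implies χ = ⊤ implies N = N  [any arg is the third value ⇒ result is the third value]
φ and (θ implies χ) = ⊥ and N = N
(φ and (θ implies χ)) or φ = N or ⊥ = N
not (φ iff (χ and θ)) and ((φ and (θ implies χ)) or φ) = N and N = N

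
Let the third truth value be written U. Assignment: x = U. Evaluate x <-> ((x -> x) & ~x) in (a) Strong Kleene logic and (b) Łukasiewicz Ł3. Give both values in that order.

U; 1

In Strong Kleene logic: x -> x = U -> U = U
~x = ~U = U
(x -> x) & ~x = U & U = U
x <-> ((x -> x) & ~x) = U <-> U = U
In Łukasiewicz Ł3: x -> x = U -> U = 1  [min(1, 1−½+½)]
~x = ~U = U
(x -> x) & ~x = 1 & U = U
x <-> ((x -> x) & ~x) = U <-> U = 1
They differ because Strong Kleene logic and Łukasiewicz Ł3 treat U differently under implication.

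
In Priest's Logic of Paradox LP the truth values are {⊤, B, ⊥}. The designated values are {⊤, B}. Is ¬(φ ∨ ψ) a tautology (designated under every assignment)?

Countermodel: φ=⊤, ψ=⊤ gives ⊥, which is not designated.

No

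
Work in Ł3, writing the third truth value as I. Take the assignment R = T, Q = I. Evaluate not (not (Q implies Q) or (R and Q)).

I

Q implies Q = I implies I = T
not (Q implies Q) = not T = F
R and Q = T and I = I
not (Q implies Q) or (R and Q) = F or I = I
not (not (Q implies Q) or (R and Q)) = not I = I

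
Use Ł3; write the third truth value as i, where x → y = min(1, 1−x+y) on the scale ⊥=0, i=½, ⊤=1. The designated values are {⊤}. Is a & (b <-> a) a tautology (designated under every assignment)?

Countermodel: a=⊤, b=i gives i, which is not designated.

No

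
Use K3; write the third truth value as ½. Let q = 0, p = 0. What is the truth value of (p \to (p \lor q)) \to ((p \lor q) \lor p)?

p \lor q = 0 \lor 0 = 0
p \to (p \lor q) = 0 \to 0 = 1
p \lor q = 0 \lor 0 = 0
(p \lor q) \lor p = 0 \lor 0 = 0
(p \to (p \lor q)) \to ((p \lor q) \lor p) = 1 \to 0 = 0

0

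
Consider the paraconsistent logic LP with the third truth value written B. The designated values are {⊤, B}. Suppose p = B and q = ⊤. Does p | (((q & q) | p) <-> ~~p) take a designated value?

Yes

q & q = ⊤ & ⊤ = ⊤
(q & q) | p = ⊤ | B = ⊤
~p = ~B = B
~~p = ~B = B
((q & q) | p) <-> ~~p = ⊤ <-> B = B
p | (((q & q) | p) <-> ~~p) = B | B = B
B ∈ {⊤, B}.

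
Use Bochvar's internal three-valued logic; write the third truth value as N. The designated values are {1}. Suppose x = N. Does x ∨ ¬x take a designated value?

¬x = ¬N = N
x ∨ ¬x = N ∨ N = N
N ∉ {1}.

No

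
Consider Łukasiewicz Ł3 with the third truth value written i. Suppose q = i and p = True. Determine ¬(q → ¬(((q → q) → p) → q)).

False

q → q = i → i = True
(q → q) → p = True → True = True
((q → q) → p) → q = True → i = i
¬(((q → q) → p) → q) = ¬i = i
q → ¬(((q → q) → p) → q) = i → i = True
¬(q → ¬(((q → q) → p) → q)) = ¬True = False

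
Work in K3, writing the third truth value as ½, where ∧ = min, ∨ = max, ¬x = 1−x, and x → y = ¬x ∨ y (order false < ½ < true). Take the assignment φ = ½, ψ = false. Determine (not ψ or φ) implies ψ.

false

not ψ = not false = true
not ψ or φ = true or ½ = true
(not ψ or φ) implies ψ = true implies false = false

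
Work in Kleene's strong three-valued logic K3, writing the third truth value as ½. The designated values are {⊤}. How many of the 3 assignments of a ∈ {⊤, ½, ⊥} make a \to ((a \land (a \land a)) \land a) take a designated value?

a=⊤: ⊤ ✓
a=½: ½ ·
a=⊥: ⊤ ✓

2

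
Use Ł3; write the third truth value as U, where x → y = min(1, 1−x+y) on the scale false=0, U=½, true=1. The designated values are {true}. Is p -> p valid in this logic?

Every assignment of p over {true, U, false} gives a value in {true}.
In particular, with p=U: p -> p = true.

Yes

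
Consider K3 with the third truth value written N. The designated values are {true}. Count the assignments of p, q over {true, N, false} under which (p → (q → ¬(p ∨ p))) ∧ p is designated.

Designated under: (p=true, q=false).

1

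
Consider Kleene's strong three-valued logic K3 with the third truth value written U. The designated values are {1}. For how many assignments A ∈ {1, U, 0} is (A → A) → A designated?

1

A=1: 1 ✓
A=U: U ·
A=0: 0 ·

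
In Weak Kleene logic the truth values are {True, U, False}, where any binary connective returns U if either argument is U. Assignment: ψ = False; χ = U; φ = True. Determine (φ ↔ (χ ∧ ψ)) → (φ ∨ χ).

U

χ ∧ ψ = U ∧ False = U
φ ↔ (χ ∧ ψ) = True ↔ U = U
φ ∨ χ = True ∨ U = U
(φ ↔ (χ ∧ ψ)) → (φ ∨ χ) = U → U = U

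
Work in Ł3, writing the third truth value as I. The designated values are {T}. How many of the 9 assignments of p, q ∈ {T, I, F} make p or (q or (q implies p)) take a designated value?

Of the 9 assignments, 8 give a value in {T}.

8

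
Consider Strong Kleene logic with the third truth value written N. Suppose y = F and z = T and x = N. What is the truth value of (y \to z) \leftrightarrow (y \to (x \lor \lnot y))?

T

y \to z = F \to T = T
\lnot y = \lnot F = T
x \lor \lnot y = N \lor T = T
y \to (x \lor \lnot y) = F \to T = T
(y \to z) \leftrightarrow (y \to (x \lor \lnot y)) = T \leftrightarrow T = T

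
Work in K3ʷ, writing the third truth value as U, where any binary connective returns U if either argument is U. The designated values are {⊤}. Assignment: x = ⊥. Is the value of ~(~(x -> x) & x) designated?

Yes

x -> x = ⊥ -> ⊥ = ⊤
~(x -> x) = ~⊤ = ⊥
~(x -> x) & x = ⊥ & ⊥ = ⊥
~(~(x -> x) & x) = ~⊥ = ⊤
⊤ ∈ {⊤}.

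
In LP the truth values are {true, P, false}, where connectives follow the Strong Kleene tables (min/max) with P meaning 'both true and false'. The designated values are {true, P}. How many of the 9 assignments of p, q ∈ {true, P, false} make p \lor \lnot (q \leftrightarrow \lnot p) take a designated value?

Of the 9 assignments, 8 give a value in {true, P}.

8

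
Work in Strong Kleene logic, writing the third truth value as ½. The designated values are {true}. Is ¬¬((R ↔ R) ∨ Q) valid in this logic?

Countermodel: R=½, Q=½ gives ½, which is not designated.

No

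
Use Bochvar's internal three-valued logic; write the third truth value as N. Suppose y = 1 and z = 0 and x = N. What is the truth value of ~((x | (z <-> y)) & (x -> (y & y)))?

z <-> y = 0 <-> 1 = 0
x | (z <-> y) = N | 0 = N
y & y = 1 & 1 = 1
x -> (y & y) = N -> 1 = N
(x | (z <-> y)) & (x -> (y & y)) = N & N = N
~((x | (z <-> y)) & (x -> (y & y))) = ~N = N

N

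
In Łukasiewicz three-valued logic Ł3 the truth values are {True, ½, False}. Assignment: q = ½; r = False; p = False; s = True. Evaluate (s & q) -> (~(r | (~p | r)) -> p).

s & q = True & ½ = ½
~p = ~False = True
~p | r = True | False = True
r | (~p | r) = False | True = True
~(r | (~p | r)) = ~True = False
~(r | (~p | r)) -> p = False -> False = True
(s & q) -> (~(r | (~p | r)) -> p) = ½ -> True = True  [min(1, 1−½+1)]

True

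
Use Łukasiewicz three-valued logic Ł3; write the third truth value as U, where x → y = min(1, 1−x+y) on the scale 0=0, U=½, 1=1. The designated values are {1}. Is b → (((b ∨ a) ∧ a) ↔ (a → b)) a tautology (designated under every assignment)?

Countermodel: b=1, a=U gives U, which is not designated.

No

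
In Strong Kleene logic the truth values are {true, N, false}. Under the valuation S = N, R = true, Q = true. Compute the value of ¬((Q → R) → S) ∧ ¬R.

Q → R = true → true = true
(Q → R) → S = true → N = N
¬((Q → R) → S) = ¬N = N
¬R = ¬true = false
¬((Q → R) → S) ∧ ¬R = N ∧ false = false

false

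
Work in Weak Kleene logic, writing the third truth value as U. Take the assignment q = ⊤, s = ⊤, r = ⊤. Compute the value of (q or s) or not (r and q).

q or s = ⊤ or ⊤ = ⊤
r and q = ⊤ and ⊤ = ⊤
not (r and q) = not ⊤ = ⊥
(q or s) or not (r and q) = ⊤ or ⊥ = ⊤

⊤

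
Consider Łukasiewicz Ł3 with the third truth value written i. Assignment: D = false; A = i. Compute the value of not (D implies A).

D implies A = false implies i = true  [min(1, 1−0+½)]
not (D implies A) = not true = false

false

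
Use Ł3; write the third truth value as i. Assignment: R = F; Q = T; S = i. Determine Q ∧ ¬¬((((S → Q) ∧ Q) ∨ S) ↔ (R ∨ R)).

F

S → Q = i → T = T
(S → Q) ∧ Q = T ∧ T = T
((S → Q) ∧ Q) ∨ S = T ∨ i = T
R ∨ R = F ∨ F = F
(((S → Q) ∧ Q) ∨ S) ↔ (R ∨ R) = T ↔ F = F
¬((((S → Q) ∧ Q) ∨ S) ↔ (R ∨ R)) = ¬F = T
¬¬((((S → Q) ∧ Q) ∨ S) ↔ (R ∨ R)) = ¬T = F
Q ∧ ¬¬((((S → Q) ∧ Q) ∨ S) ↔ (R ∨ R)) = T ∧ F = F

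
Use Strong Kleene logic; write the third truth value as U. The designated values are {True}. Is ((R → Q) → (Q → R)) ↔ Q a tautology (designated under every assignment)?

Countermodel: R=True, Q=U gives U, which is not designated.

No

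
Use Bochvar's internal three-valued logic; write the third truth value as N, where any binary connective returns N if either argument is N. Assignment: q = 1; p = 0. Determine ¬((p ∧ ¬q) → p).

0

¬q = ¬1 = 0
p ∧ ¬q = 0 ∧ 0 = 0
(p ∧ ¬q) → p = 0 → 0 = 1
¬((p ∧ ¬q) → p) = ¬1 = 0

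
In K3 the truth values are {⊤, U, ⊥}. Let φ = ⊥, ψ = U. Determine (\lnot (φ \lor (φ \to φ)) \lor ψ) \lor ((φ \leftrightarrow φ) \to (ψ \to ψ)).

φ \to φ = ⊥ \to ⊥ = ⊤
φ \lor (φ \to φ) = ⊥ \lor ⊤ = ⊤
\lnot (φ \lor (φ \to φ)) = \lnot ⊤ = ⊥
\lnot (φ \lor (φ \to φ)) \lor ψ = ⊥ \lor U = U
φ \leftrightarrow φ = ⊥ \leftrightarrow ⊥ = ⊤
ψ \to ψ = U \to U = U  [\lnot U \lor U]
(φ \leftrightarrow φ) \to (ψ \to ψ) = ⊤ \to U = U
(\lnot (φ \lor (φ \to φ)) \lor ψ) \lor ((φ \leftrightarrow φ) \to (ψ \to ψ)) = U \lor U = U

U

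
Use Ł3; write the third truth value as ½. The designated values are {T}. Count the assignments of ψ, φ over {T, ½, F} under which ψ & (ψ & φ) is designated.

Designated under: (ψ=T, φ=T).

1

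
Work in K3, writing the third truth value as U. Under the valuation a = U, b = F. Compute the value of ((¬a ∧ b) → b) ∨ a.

¬a = ¬U = U
¬a ∧ b = U ∧ F = F
(¬a ∧ b) → b = F → F = T
((¬a ∧ b) → b) ∨ a = T ∨ U = T

T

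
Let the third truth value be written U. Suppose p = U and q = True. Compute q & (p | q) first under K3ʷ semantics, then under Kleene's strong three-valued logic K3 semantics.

In K3ʷ: p | q = U | True = U
q & (p | q) = True & U = U
In Kleene's strong three-valued logic K3: p | q = U | True = True
q & (p | q) = True & True = True
They differ because K3ʷ and Kleene's strong three-valued logic K3 treat U differently under the binary connectives.

U; True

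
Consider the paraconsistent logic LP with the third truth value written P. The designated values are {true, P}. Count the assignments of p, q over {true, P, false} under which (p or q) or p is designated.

8

Of the 9 assignments, 8 give a value in {true, P}.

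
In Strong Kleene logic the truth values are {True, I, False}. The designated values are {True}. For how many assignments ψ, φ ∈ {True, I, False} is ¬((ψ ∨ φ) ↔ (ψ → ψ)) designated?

Designated under: (ψ=False, φ=False).

1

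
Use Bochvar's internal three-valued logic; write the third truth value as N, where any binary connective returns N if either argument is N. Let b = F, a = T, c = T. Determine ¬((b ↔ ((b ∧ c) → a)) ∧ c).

T

b ∧ c = F ∧ T = F
(b ∧ c) → a = F → T = T
b ↔ ((b ∧ c) → a) = F ↔ T = F
(b ↔ ((b ∧ c) → a)) ∧ c = F ∧ T = F
¬((b ↔ ((b ∧ c) → a)) ∧ c) = ¬F = T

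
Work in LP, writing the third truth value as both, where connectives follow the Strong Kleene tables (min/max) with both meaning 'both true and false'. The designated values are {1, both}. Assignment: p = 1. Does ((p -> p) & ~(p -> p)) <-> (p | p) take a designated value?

No

p -> p = 1 -> 1 = 1
p -> p = 1 -> 1 = 1
~(p -> p) = ~1 = 0
(p -> p) & ~(p -> p) = 1 & 0 = 0
p | p = 1 | 1 = 1
((p -> p) & ~(p -> p)) <-> (p | p) = 0 <-> 1 = 0
0 ∉ {1, both}.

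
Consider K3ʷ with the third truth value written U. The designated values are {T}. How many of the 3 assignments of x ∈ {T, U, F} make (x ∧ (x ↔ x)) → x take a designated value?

2

x=T: T ✓
x=U: U ·
x=F: T ✓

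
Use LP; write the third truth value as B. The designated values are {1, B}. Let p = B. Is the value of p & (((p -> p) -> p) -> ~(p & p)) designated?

Yes

p -> p = B -> B = B  [~B | B]
(p -> p) -> p = B -> B = B
p & p = B & B = B
~(p & p) = ~B = B
((p -> p) -> p) -> ~(p & p) = B -> B = B
p & (((p -> p) -> p) -> ~(p & p)) = B & B = B
B ∈ {1, B}.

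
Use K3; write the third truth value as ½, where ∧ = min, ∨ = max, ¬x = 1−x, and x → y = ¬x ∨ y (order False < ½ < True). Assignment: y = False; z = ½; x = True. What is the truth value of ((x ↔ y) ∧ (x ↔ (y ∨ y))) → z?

x ↔ y = True ↔ False = False
y ∨ y = False ∨ False = False
x ↔ (y ∨ y) = True ↔ False = False
(x ↔ y) ∧ (x ↔ (y ∨ y)) = False ∧ False = False
((x ↔ y) ∧ (x ↔ (y ∨ y))) → z = False → ½ = True  [¬False ∨ ½]

True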